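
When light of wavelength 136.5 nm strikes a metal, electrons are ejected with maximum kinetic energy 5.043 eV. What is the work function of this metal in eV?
4.04 eV

From Einstein's photoelectric equation: KE_max = hf - φ = hc/λ - φ

Rearranging for φ:
φ = hc/λ - KE_max

Calculate photon energy:
E_photon = hc/λ = 9.0831 eV

Therefore:
φ = 9.0831 - 5.043 = 4.04 eV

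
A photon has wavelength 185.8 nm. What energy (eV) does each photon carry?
6.6730 eV

Using E = hf = hc/λ:

E = hc/λ = (6.626×10⁻³⁴ J·s)(3×10⁸ m/s) / (185.8×10⁻⁹ m)
E = 6.6730 eV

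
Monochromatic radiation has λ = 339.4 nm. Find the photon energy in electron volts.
3.6530 eV

Using E = hf = hc/λ:

E = hc/λ = (6.626×10⁻³⁴ J·s)(3×10⁸ m/s) / (339.4×10⁻⁹ m)
E = 3.6530 eV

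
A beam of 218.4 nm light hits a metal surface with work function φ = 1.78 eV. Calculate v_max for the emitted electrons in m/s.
1.1708e+06 m/s

First, find the maximum kinetic energy:
E_photon = hc/λ = 5.6769 eV
KE_max = E_photon - φ = 5.6769 - 1.78 = 3.8969 eV

Convert to Joules: KE_max = 3.8969 × 1.602×10⁻¹⁹ J = 6.2436e-19 J

Then use KE = ½mv² to find velocity:
v = √(2·KE/m) = √(2 × 6.2436e-19 J / 9.109e-31 kg)
v = 1.1708e+06 m/s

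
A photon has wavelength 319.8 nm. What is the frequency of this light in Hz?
9.3744e+14 Hz

Using the wave equation: c = fλ

Solving for frequency:
f = c/λ = (3×10⁸ m/s) / (319.8×10⁻⁹ m)
f = 9.3744e+14 Hz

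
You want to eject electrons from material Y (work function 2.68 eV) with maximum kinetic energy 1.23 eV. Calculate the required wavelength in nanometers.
317.10 nm

From Einstein's equation: KE_max = hc/λ - φ

Rearranging for λ:
hc/λ = KE_max + φ
λ = hc/(KE_max + φ)

Required photon energy:
E_photon = KE_max + φ = 1.23 + 2.68 = 3.91 eV

Required wavelength:
λ = hc/E_photon = (6.626×10⁻³⁴)(3×10⁸) / (3.91 × 1.602×10⁻¹⁹)
λ = 317.10 nm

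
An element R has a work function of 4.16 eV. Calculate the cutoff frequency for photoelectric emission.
1.0059e+15 Hz

The threshold frequency is when the photon energy equals the work function:
hf₀ = φ

Solving for f₀:
f₀ = φ/h = (4.16 eV × 1.602×10⁻¹⁹ J/eV) / (6.626×10⁻³⁴ J·s)
f₀ = 1.0059e+15 Hz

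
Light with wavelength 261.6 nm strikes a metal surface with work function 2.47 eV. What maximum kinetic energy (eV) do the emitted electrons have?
2.2695 eV

Using Einstein's photoelectric equation: KE_max = hf - φ = hc/λ - φ

First, calculate the photon energy:
E_photon = hc/λ = (6.626×10⁻³⁴ J·s)(3×10⁸ m/s) / (261.6×10⁻⁹ m)
E_photon = 4.7395 eV

Then, the maximum kinetic energy:
KE_max = E_photon - φ = 4.7395 eV - 2.47 eV = 2.2695 eV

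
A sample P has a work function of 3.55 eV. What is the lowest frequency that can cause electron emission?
8.5839e+14 Hz

The threshold frequency is when the photon energy equals the work function:
hf₀ = φ

Solving for f₀:
f₀ = φ/h = (3.55 eV × 1.602×10⁻¹⁹ J/eV) / (6.626×10⁻³⁴ J·s)
f₀ = 8.5839e+14 Hz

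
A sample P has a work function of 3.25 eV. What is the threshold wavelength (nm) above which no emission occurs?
381.49 nm

The threshold wavelength is when the photon energy equals the work function:
hc/λ₀ = φ

Solving for λ₀:
λ₀ = hc/φ = (6.626×10⁻³⁴ J·s)(3×10⁸ m/s) / (3.25 eV × 1.602×10⁻¹⁹ J/eV)
λ₀ = 381.49 nm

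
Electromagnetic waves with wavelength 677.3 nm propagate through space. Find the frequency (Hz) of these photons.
4.4263e+14 Hz

Using the wave equation: c = fλ

Solving for frequency:
f = c/λ = (3×10⁸ m/s) / (677.3×10⁻⁹ m)
f = 4.4263e+14 Hz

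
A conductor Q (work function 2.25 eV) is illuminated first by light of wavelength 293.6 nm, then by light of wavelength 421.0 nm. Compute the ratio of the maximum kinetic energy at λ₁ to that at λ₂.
2.8387

Using Einstein's equation: KE_max = hc/λ - φ

For λ₁ = 293.6 nm:
E₁ = hc/λ₁ = 4.2229 eV
KE₁ = E₁ - φ = 4.2229 - 2.25 = 1.9729 eV

For λ₂ = 421.0 nm:
E₂ = hc/λ₂ = 2.9450 eV
KE₂ = E₂ - φ = 2.9450 - 2.25 = 0.6950 eV

Ratio: KE₁/KE₂ = 1.9729/0.6950 = 2.8387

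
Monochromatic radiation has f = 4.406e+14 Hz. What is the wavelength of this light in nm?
680.42 nm

Using the wave equation: c = fλ

Solving for wavelength:
λ = c/f = (3×10⁸ m/s) / (4.406e+14 Hz)
λ = 680.42 nm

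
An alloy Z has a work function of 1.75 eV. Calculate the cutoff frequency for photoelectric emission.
4.2315e+14 Hz

The threshold frequency is when the photon energy equals the work function:
hf₀ = φ

Solving for f₀:
f₀ = φ/h = (1.75 eV × 1.602×10⁻¹⁹ J/eV) / (6.626×10⁻³⁴ J·s)
f₀ = 4.2315e+14 Hz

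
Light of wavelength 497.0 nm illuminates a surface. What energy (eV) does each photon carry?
2.4947 eV

Using E = hf = hc/λ:

E = hc/λ = (6.626×10⁻³⁴ J·s)(3×10⁸ m/s) / (497.0×10⁻⁹ m)
E = 2.4947 eV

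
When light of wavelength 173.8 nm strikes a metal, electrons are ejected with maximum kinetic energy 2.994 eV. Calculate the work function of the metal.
4.14 eV

From Einstein's photoelectric equation: KE_max = hf - φ = hc/λ - φ

Rearranging for φ:
φ = hc/λ - KE_max

Calculate photon energy:
E_photon = hc/λ = 7.1337 eV

Therefore:
φ = 7.1337 - 2.994 = 4.14 eV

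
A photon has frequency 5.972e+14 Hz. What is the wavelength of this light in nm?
502.00 nm

Using the wave equation: c = fλ

Solving for wavelength:
λ = c/f = (3×10⁸ m/s) / (5.972e+14 Hz)
λ = 502.00 nm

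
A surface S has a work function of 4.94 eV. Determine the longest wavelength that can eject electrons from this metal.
250.98 nm

The threshold wavelength is when the photon energy equals the work function:
hc/λ₀ = φ

Solving for λ₀:
λ₀ = hc/φ = (6.626×10⁻³⁴ J·s)(3×10⁸ m/s) / (4.94 eV × 1.602×10⁻¹⁹ J/eV)
λ₀ = 250.98 nm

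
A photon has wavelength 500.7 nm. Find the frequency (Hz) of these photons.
5.9875e+14 Hz

Using the wave equation: c = fλ

Solving for frequency:
f = c/λ = (3×10⁸ m/s) / (500.7×10⁻⁹ m)
f = 5.9875e+14 Hz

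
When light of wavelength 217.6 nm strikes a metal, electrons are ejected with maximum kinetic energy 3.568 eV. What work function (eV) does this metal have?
2.13 eV

From Einstein's photoelectric equation: KE_max = hf - φ = hc/λ - φ

Rearranging for φ:
φ = hc/λ - KE_max

Calculate photon energy:
E_photon = hc/λ = 5.6978 eV

Therefore:
φ = 5.6978 - 3.568 = 2.13 eV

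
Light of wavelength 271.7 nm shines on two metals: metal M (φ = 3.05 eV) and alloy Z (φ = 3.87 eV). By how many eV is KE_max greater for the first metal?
0.8200 eV

Using KE_max = hc/λ - φ for each metal:

Photon energy: E = hc/λ = 4.5633 eV

For metal M (φ₁ = 3.05 eV):
KE₁ = E - φ₁ = 4.5633 - 3.05 = 1.5133 eV

For alloy Z (φ₂ = 3.87 eV):
KE₂ = E - φ₂ = 4.5633 - 3.87 = 0.6933 eV

Difference:
ΔKE = KE₁ - KE₂ = 1.5133 - 0.6933 = 0.8200 eV

Note: The difference equals the difference in work functions: 3.87 - 3.05 = 0.82 eV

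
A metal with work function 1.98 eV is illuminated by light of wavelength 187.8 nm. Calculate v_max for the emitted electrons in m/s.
1.2751e+06 m/s

First, find the maximum kinetic energy:
E_photon = hc/λ = 6.6019 eV
KE_max = E_photon - φ = 6.6019 - 1.98 = 4.6219 eV

Convert to Joules: KE_max = 4.6219 × 1.602×10⁻¹⁹ J = 7.4051e-19 J

Then use KE = ½mv² to find velocity:
v = √(2·KE/m) = √(2 × 7.4051e-19 J / 9.109e-31 kg)
v = 1.2751e+06 m/s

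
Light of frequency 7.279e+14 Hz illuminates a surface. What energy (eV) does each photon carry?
3.0104 eV

Using E = hf:

E = hf = (6.626×10⁻³⁴ J·s)(7.279e+14 Hz)
E = 3.0104 eV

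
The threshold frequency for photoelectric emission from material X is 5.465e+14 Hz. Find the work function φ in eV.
2.26 eV

At the threshold frequency, photon energy equals work function:
φ = hf₀

Calculating:
φ = (6.626×10⁻³⁴ J·s)(5.465e+14 Hz)
φ = 2.26 eV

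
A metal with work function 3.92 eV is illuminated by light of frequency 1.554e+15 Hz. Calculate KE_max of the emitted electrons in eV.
2.5068 eV

Using Einstein's photoelectric equation: KE_max = hf - φ

First, calculate the photon energy:
E_photon = hf = (6.626×10⁻³⁴ J·s)(1.554e+15 Hz)
E_photon = 6.4268 eV

Then, the maximum kinetic energy:
KE_max = E_photon - φ = 6.4268 eV - 3.92 eV = 2.5068 eV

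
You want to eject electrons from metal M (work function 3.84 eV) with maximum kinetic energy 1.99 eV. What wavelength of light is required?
212.67 nm

From Einstein's equation: KE_max = hc/λ - φ

Rearranging for λ:
hc/λ = KE_max + φ
λ = hc/(KE_max + φ)

Required photon energy:
E_photon = KE_max + φ = 1.99 + 3.84 = 5.83 eV

Required wavelength:
λ = hc/E_photon = (6.626×10⁻³⁴)(3×10⁸) / (5.83 × 1.602×10⁻¹⁹)
λ = 212.67 nm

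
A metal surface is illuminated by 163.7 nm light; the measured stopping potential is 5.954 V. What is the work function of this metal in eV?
1.62 eV

The stopping potential gives the maximum kinetic energy: KE_max = eV_s = 5.954 eV

From Einstein's photoelectric equation: KE_max = hc/λ - φ
Rearranging: φ = hc/λ - KE_max

Calculate photon energy:
E_photon = hc/λ = (6.626×10⁻³⁴ J·s)(3×10⁸ m/s) / (163.7×10⁻⁹ m) = 7.5739 eV

Therefore:
φ = 7.5739 - 5.954 = 1.62 eV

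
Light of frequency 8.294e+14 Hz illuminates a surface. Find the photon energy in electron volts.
3.4301 eV

Using E = hf:

E = hf = (6.626×10⁻³⁴ J·s)(8.294e+14 Hz)
E = 3.4301 eV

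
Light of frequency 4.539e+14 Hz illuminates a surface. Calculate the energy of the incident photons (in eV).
1.8772 eV

Using E = hf:

E = hf = (6.626×10⁻³⁴ J·s)(4.539e+14 Hz)
E = 1.8772 eV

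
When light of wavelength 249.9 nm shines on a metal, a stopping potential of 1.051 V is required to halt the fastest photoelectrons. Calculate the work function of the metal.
3.91 eV

The stopping potential gives the maximum kinetic energy: KE_max = eV_s = 1.051 eV

From Einstein's photoelectric equation: KE_max = hc/λ - φ
Rearranging: φ = hc/λ - KE_max

Calculate photon energy:
E_photon = hc/λ = (6.626×10⁻³⁴ J·s)(3×10⁸ m/s) / (249.9×10⁻⁹ m) = 4.9614 eV

Therefore:
φ = 4.9614 - 1.051 = 3.91 eV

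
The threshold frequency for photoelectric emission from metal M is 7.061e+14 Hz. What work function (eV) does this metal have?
2.92 eV

At the threshold frequency, photon energy equals work function:
φ = hf₀

Calculating:
φ = (6.626×10⁻³⁴ J·s)(7.061e+14 Hz)
φ = 2.92 eV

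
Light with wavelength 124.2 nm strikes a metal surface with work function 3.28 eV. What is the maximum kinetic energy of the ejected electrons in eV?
6.7026 eV

Using Einstein's photoelectric equation: KE_max = hf - φ = hc/λ - φ

First, calculate the photon energy:
E_photon = hc/λ = (6.626×10⁻³⁴ J·s)(3×10⁸ m/s) / (124.2×10⁻⁹ m)
E_photon = 9.9826 eV

Then, the maximum kinetic energy:
KE_max = E_photon - φ = 9.9826 eV - 3.28 eV = 6.7026 eV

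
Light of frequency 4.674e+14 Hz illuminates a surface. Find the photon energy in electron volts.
1.9330 eV

Using E = hf:

E = hf = (6.626×10⁻³⁴ J·s)(4.674e+14 Hz)
E = 1.9330 eV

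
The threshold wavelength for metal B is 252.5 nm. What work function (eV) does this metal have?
4.91 eV

At the threshold wavelength, photon energy equals work function:
φ = hc/λ₀

Calculating:
φ = (6.626×10⁻³⁴ J·s)(3×10⁸ m/s) / (252.5×10⁻⁹ m)
φ = 4.91 eV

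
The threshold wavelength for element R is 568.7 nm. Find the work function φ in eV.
2.18 eV

At the threshold wavelength, photon energy equals work function:
φ = hc/λ₀

Calculating:
φ = (6.626×10⁻³⁴ J·s)(3×10⁸ m/s) / (568.7×10⁻⁹ m)
φ = 2.18 eV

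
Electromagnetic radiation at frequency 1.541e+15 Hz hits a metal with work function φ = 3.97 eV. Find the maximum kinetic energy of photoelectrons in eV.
2.4031 eV

Using Einstein's photoelectric equation: KE_max = hf - φ

First, calculate the photon energy:
E_photon = hf = (6.626×10⁻³⁴ J·s)(1.541e+15 Hz)
E_photon = 6.3731 eV

Then, the maximum kinetic energy:
KE_max = E_photon - φ = 6.3731 eV - 3.97 eV = 2.4031 eV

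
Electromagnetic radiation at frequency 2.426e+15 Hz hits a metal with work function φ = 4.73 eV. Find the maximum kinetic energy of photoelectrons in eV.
5.3031 eV

Using Einstein's photoelectric equation: KE_max = hf - φ

First, calculate the photon energy:
E_photon = hf = (6.626×10⁻³⁴ J·s)(2.426e+15 Hz)
E_photon = 10.0331 eV

Then, the maximum kinetic energy:
KE_max = E_photon - φ = 10.0331 eV - 4.73 eV = 5.3031 eV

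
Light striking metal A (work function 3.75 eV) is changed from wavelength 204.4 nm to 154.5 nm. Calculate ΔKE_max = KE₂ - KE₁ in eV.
1.9591 eV

Using Einstein's equation: KE_max = hc/λ - φ

For λ₁ = 204.4 nm:
KE₁ = hc/λ₁ - φ = 6.0658 - 3.75 = 2.3158 eV

For λ₂ = 154.5 nm:
KE₂ = hc/λ₂ - φ = 8.0249 - 3.75 = 4.2749 eV

Change in KE:
ΔKE = KE₂ - KE₁ = 4.2749 - 2.3158 = 1.9591 eV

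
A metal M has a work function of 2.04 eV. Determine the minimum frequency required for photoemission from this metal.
4.9327e+14 Hz

The threshold frequency is when the photon energy equals the work function:
hf₀ = φ

Solving for f₀:
f₀ = φ/h = (2.04 eV × 1.602×10⁻¹⁹ J/eV) / (6.626×10⁻³⁴ J·s)
f₀ = 4.9327e+14 Hz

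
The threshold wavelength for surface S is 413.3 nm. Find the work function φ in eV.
3.00 eV

At the threshold wavelength, photon energy equals work function:
φ = hc/λ₀

Calculating:
φ = (6.626×10⁻³⁴ J·s)(3×10⁸ m/s) / (413.3×10⁻⁹ m)
φ = 3.00 eV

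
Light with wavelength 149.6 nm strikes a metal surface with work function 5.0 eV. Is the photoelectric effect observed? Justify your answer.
Yes

For photoemission, the photon energy must exceed the work function.

Photon energy: E = hc/λ = 8.2877 eV
Work function: φ = 5.0 eV

Since E_photon (8.2877 eV) > φ (5.0 eV), photoemission WILL occur.
The threshold wavelength is λ₀ = hc/φ = 248.0 nm.
Since 149.6 nm < 248.0 nm, the light has sufficient energy.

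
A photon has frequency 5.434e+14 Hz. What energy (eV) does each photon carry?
2.2473 eV

Using E = hf:

E = hf = (6.626×10⁻³⁴ J·s)(5.434e+14 Hz)
E = 2.2473 eV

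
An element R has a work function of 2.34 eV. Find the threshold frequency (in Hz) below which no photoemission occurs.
5.6581e+14 Hz

The threshold frequency is when the photon energy equals the work function:
hf₀ = φ

Solving for f₀:
f₀ = φ/h = (2.34 eV × 1.602×10⁻¹⁹ J/eV) / (6.626×10⁻³⁴ J·s)
f₀ = 5.6581e+14 Hz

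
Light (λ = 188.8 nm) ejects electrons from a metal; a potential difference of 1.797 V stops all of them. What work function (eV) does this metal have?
4.77 eV

The stopping potential gives the maximum kinetic energy: KE_max = eV_s = 1.797 eV

From Einstein's photoelectric equation: KE_max = hc/λ - φ
Rearranging: φ = hc/λ - KE_max

Calculate photon energy:
E_photon = hc/λ = (6.626×10⁻³⁴ J·s)(3×10⁸ m/s) / (188.8×10⁻⁹ m) = 6.5670 eV

Therefore:
φ = 6.5670 - 1.797 = 4.77 eV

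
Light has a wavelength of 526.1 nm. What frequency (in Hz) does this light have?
5.6984e+14 Hz

Using the wave equation: c = fλ

Solving for frequency:
f = c/λ = (3×10⁸ m/s) / (526.1×10⁻⁹ m)
f = 5.6984e+14 Hz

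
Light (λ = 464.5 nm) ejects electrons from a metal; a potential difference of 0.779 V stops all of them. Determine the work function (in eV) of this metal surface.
1.89 eV

The stopping potential gives the maximum kinetic energy: KE_max = eV_s = 0.779 eV

From Einstein's photoelectric equation: KE_max = hc/λ - φ
Rearranging: φ = hc/λ - KE_max

Calculate photon energy:
E_photon = hc/λ = (6.626×10⁻³⁴ J·s)(3×10⁸ m/s) / (464.5×10⁻⁹ m) = 2.6692 eV

Therefore:
φ = 2.6692 - 0.779 = 1.89 eV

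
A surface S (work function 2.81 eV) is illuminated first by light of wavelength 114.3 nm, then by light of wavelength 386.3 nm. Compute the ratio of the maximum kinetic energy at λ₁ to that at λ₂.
20.1167

Using Einstein's equation: KE_max = hc/λ - φ

For λ₁ = 114.3 nm:
E₁ = hc/λ₁ = 10.8473 eV
KE₁ = E₁ - φ = 10.8473 - 2.81 = 8.0373 eV

For λ₂ = 386.3 nm:
E₂ = hc/λ₂ = 3.2095 eV
KE₂ = E₂ - φ = 3.2095 - 2.81 = 0.3995 eV

Ratio: KE₁/KE₂ = 8.0373/0.3995 = 20.1167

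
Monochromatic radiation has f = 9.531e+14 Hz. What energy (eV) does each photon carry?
3.9417 eV

Using E = hf:

E = hf = (6.626×10⁻³⁴ J·s)(9.531e+14 Hz)
E = 3.9417 eV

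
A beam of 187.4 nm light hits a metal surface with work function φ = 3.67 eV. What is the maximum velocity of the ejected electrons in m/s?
1.0180e+06 m/s

First, find the maximum kinetic energy:
E_photon = hc/λ = 6.6160 eV
KE_max = E_photon - φ = 6.6160 - 3.67 = 2.9460 eV

Convert to Joules: KE_max = 2.9460 × 1.602×10⁻¹⁹ J = 4.7200e-19 J

Then use KE = ½mv² to find velocity:
v = √(2·KE/m) = √(2 × 4.7200e-19 J / 9.109e-31 kg)
v = 1.0180e+06 m/s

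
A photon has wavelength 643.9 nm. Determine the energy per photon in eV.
1.9255 eV

Using E = hf = hc/λ:

E = hc/λ = (6.626×10⁻³⁴ J·s)(3×10⁸ m/s) / (643.9×10⁻⁹ m)
E = 1.9255 eV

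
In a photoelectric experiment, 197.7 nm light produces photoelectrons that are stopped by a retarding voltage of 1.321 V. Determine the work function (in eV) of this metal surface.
4.95 eV

The stopping potential gives the maximum kinetic energy: KE_max = eV_s = 1.321 eV

From Einstein's photoelectric equation: KE_max = hc/λ - φ
Rearranging: φ = hc/λ - KE_max

Calculate photon energy:
E_photon = hc/λ = (6.626×10⁻³⁴ J·s)(3×10⁸ m/s) / (197.7×10⁻⁹ m) = 6.2713 eV

Therefore:
φ = 6.2713 - 1.321 = 4.95 eV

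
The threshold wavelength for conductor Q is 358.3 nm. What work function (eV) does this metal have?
3.46 eV

At the threshold wavelength, photon energy equals work function:
φ = hc/λ₀

Calculating:
φ = (6.626×10⁻³⁴ J·s)(3×10⁸ m/s) / (358.3×10⁻⁹ m)
φ = 3.46 eV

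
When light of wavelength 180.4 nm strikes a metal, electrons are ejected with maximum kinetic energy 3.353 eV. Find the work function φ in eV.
3.52 eV

From Einstein's photoelectric equation: KE_max = hf - φ = hc/λ - φ

Rearranging for φ:
φ = hc/λ - KE_max

Calculate photon energy:
E_photon = hc/λ = 6.8727 eV

Therefore:
φ = 6.8727 - 3.353 = 3.52 eV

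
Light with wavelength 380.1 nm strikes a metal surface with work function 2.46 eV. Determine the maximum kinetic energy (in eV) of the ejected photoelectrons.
0.8019 eV

Using Einstein's photoelectric equation: KE_max = hf - φ = hc/λ - φ

First, calculate the photon energy:
E_photon = hc/λ = (6.626×10⁻³⁴ J·s)(3×10⁸ m/s) / (380.1×10⁻⁹ m)
E_photon = 3.2619 eV

Then, the maximum kinetic energy:
KE_max = E_photon - φ = 3.2619 eV - 2.46 eV = 0.8019 eV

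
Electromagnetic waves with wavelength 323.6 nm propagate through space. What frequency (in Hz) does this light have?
9.2643e+14 Hz

Using the wave equation: c = fλ

Solving for frequency:
f = c/λ = (3×10⁸ m/s) / (323.6×10⁻⁹ m)
f = 9.2643e+14 Hz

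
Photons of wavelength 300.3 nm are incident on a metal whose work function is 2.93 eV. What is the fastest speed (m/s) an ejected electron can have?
6.4935e+05 m/s

First, find the maximum kinetic energy:
E_photon = hc/λ = 4.1287 eV
KE_max = E_photon - φ = 4.1287 - 2.93 = 1.1987 eV

Convert to Joules: KE_max = 1.1987 × 1.602×10⁻¹⁹ J = 1.9205e-19 J

Then use KE = ½mv² to find velocity:
v = √(2·KE/m) = √(2 × 1.9205e-19 J / 9.109e-31 kg)
v = 6.4935e+05 m/s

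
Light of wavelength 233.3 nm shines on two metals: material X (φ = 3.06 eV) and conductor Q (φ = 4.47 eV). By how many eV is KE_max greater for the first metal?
1.4100 eV

Using KE_max = hc/λ - φ for each metal:

Photon energy: E = hc/λ = 5.3144 eV

For material X (φ₁ = 3.06 eV):
KE₁ = E - φ₁ = 5.3144 - 3.06 = 2.2544 eV

For conductor Q (φ₂ = 4.47 eV):
KE₂ = E - φ₂ = 5.3144 - 4.47 = 0.8444 eV

Difference:
ΔKE = KE₁ - KE₂ = 2.2544 - 0.8444 = 1.4100 eV

Note: The difference equals the difference in work functions: 4.47 - 3.06 = 1.41 eV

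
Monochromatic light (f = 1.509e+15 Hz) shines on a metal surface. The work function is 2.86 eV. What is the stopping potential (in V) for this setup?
3.3807 V

The stopping potential V_s satisfies: eV_s = KE_max

First, find KE_max using Einstein's equation:
E_photon = hf = (6.626×10⁻³⁴ J·s)(1.509e+15 Hz) = 6.2407 eV
KE_max = E_photon - φ = 6.2407 - 2.86 = 3.3807 eV

Since eV_s = KE_max:
V_s = KE_max/e = 3.3807 V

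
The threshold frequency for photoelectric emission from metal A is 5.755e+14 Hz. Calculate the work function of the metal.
2.38 eV

At the threshold frequency, photon energy equals work function:
φ = hf₀

Calculating:
φ = (6.626×10⁻³⁴ J·s)(5.755e+14 Hz)
φ = 2.38 eV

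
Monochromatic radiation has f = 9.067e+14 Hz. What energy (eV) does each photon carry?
3.7498 eV

Using E = hf:

E = hf = (6.626×10⁻³⁴ J·s)(9.067e+14 Hz)
E = 3.7498 eV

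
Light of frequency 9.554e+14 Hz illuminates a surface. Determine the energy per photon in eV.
3.9512 eV

Using E = hf:

E = hf = (6.626×10⁻³⁴ J·s)(9.554e+14 Hz)
E = 3.9512 eV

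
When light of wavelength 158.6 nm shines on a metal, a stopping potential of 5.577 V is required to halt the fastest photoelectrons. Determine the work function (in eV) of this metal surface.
2.24 eV

The stopping potential gives the maximum kinetic energy: KE_max = eV_s = 5.577 eV

From Einstein's photoelectric equation: KE_max = hc/λ - φ
Rearranging: φ = hc/λ - KE_max

Calculate photon energy:
E_photon = hc/λ = (6.626×10⁻³⁴ J·s)(3×10⁸ m/s) / (158.6×10⁻⁹ m) = 7.8174 eV

Therefore:
φ = 7.8174 - 5.577 = 2.24 eV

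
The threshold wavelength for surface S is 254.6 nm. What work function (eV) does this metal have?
4.87 eV

At the threshold wavelength, photon energy equals work function:
φ = hc/λ₀

Calculating:
φ = (6.626×10⁻³⁴ J·s)(3×10⁸ m/s) / (254.6×10⁻⁹ m)
φ = 4.87 eV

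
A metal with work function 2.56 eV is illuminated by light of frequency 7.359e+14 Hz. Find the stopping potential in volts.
0.4834 V

The stopping potential V_s satisfies: eV_s = KE_max

First, find KE_max using Einstein's equation:
E_photon = hf = (6.626×10⁻³⁴ J·s)(7.359e+14 Hz) = 3.0434 eV
KE_max = E_photon - φ = 3.0434 - 2.56 = 0.4834 eV

Since eV_s = KE_max:
V_s = KE_max/e = 0.4834 V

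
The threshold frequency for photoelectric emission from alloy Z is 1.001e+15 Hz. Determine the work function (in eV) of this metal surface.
4.14 eV

At the threshold frequency, photon energy equals work function:
φ = hf₀

Calculating:
φ = (6.626×10⁻³⁴ J·s)(1.001e+15 Hz)
φ = 4.14 eV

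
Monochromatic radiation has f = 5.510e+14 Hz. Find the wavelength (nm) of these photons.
544.09 nm

Using the wave equation: c = fλ

Solving for wavelength:
λ = c/f = (3×10⁸ m/s) / (5.510e+14 Hz)
λ = 544.09 nm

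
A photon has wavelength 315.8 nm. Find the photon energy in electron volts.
3.9260 eV

Using E = hf = hc/λ:

E = hc/λ = (6.626×10⁻³⁴ J·s)(3×10⁸ m/s) / (315.8×10⁻⁹ m)
E = 3.9260 eV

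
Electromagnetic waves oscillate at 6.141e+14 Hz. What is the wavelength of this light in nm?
488.18 nm

Using the wave equation: c = fλ

Solving for wavelength:
λ = c/f = (3×10⁸ m/s) / (6.141e+14 Hz)
λ = 488.18 nm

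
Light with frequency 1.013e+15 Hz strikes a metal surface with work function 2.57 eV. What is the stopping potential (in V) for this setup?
1.6194 V

The stopping potential V_s satisfies: eV_s = KE_max

First, find KE_max using Einstein's equation:
E_photon = hf = (6.626×10⁻³⁴ J·s)(1.013e+15 Hz) = 4.1894 eV
KE_max = E_photon - φ = 4.1894 - 2.57 = 1.6194 eV

Since eV_s = KE_max:
V_s = KE_max/e = 1.6194 V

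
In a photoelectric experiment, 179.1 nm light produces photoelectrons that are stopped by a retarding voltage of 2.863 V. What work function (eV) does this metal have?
4.06 eV

The stopping potential gives the maximum kinetic energy: KE_max = eV_s = 2.863 eV

From Einstein's photoelectric equation: KE_max = hc/λ - φ
Rearranging: φ = hc/λ - KE_max

Calculate photon energy:
E_photon = hc/λ = (6.626×10⁻³⁴ J·s)(3×10⁸ m/s) / (179.1×10⁻⁹ m) = 6.9226 eV

Therefore:
φ = 6.9226 - 2.863 = 4.06 eV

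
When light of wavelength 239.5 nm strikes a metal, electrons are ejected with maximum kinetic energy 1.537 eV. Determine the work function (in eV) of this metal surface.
3.64 eV

From Einstein's photoelectric equation: KE_max = hf - φ = hc/λ - φ

Rearranging for φ:
φ = hc/λ - KE_max

Calculate photon energy:
E_photon = hc/λ = 5.1768 eV

Therefore:
φ = 5.1768 - 1.537 = 3.64 eV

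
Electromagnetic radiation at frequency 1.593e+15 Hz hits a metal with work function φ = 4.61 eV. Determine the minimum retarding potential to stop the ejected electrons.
1.9781 V

The stopping potential V_s satisfies: eV_s = KE_max

First, find KE_max using Einstein's equation:
E_photon = hf = (6.626×10⁻³⁴ J·s)(1.593e+15 Hz) = 6.5881 eV
KE_max = E_photon - φ = 6.5881 - 4.61 = 1.9781 eV

Since eV_s = KE_max:
V_s = KE_max/e = 1.9781 V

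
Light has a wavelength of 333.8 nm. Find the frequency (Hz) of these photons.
8.9812e+14 Hz

Using the wave equation: c = fλ

Solving for frequency:
f = c/λ = (3×10⁸ m/s) / (333.8×10⁻⁹ m)
f = 8.9812e+14 Hz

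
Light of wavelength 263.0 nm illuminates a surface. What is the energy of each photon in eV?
4.7142 eV

Using E = hf = hc/λ:

E = hc/λ = (6.626×10⁻³⁴ J·s)(3×10⁸ m/s) / (263.0×10⁻⁹ m)
E = 4.7142 eV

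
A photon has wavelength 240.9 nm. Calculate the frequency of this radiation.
1.2445e+15 Hz

Using the wave equation: c = fλ

Solving for frequency:
f = c/λ = (3×10⁸ m/s) / (240.9×10⁻⁹ m)
f = 1.2445e+15 Hz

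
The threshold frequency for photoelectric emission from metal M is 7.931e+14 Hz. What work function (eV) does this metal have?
3.28 eV

At the threshold frequency, photon energy equals work function:
φ = hf₀

Calculating:
φ = (6.626×10⁻³⁴ J·s)(7.931e+14 Hz)
φ = 3.28 eV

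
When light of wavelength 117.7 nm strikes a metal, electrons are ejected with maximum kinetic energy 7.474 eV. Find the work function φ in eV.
3.06 eV

From Einstein's photoelectric equation: KE_max = hf - φ = hc/λ - φ

Rearranging for φ:
φ = hc/λ - KE_max

Calculate photon energy:
E_photon = hc/λ = 10.5339 eV

Therefore:
φ = 10.5339 - 7.474 = 3.06 eV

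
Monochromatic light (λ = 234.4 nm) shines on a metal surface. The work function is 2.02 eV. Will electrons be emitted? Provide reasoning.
Yes

For photoemission, the photon energy must exceed the work function.

Photon energy: E = hc/λ = 5.2894 eV
Work function: φ = 2.02 eV

Since E_photon (5.2894 eV) > φ (2.02 eV), photoemission WILL occur.
The threshold wavelength is λ₀ = hc/φ = 613.8 nm.
Since 234.4 nm < 613.8 nm, the light has sufficient energy.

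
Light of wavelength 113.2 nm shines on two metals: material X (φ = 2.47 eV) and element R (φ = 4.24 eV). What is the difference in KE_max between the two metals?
1.7700 eV

Using KE_max = hc/λ - φ for each metal:

Photon energy: E = hc/λ = 10.9527 eV

For material X (φ₁ = 2.47 eV):
KE₁ = E - φ₁ = 10.9527 - 2.47 = 8.4827 eV

For element R (φ₂ = 4.24 eV):
KE₂ = E - φ₂ = 10.9527 - 4.24 = 6.7127 eV

Difference:
ΔKE = KE₁ - KE₂ = 8.4827 - 6.7127 = 1.7700 eV

Note: The difference equals the difference in work functions: 4.24 - 2.47 = 1.77 eV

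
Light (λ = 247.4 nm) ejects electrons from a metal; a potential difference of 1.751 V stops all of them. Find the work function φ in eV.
3.26 eV

The stopping potential gives the maximum kinetic energy: KE_max = eV_s = 1.751 eV

From Einstein's photoelectric equation: KE_max = hc/λ - φ
Rearranging: φ = hc/λ - KE_max

Calculate photon energy:
E_photon = hc/λ = (6.626×10⁻³⁴ J·s)(3×10⁸ m/s) / (247.4×10⁻⁹ m) = 5.0115 eV

Therefore:
φ = 5.0115 - 1.751 = 3.26 eV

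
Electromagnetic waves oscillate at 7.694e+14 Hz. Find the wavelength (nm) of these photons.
389.64 nm

Using the wave equation: c = fλ

Solving for wavelength:
λ = c/f = (3×10⁸ m/s) / (7.694e+14 Hz)
λ = 389.64 nm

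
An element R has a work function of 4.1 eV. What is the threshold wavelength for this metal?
302.40 nm

The threshold wavelength is when the photon energy equals the work function:
hc/λ₀ = φ

Solving for λ₀:
λ₀ = hc/φ = (6.626×10⁻³⁴ J·s)(3×10⁸ m/s) / (4.1 eV × 1.602×10⁻¹⁹ J/eV)
λ₀ = 302.40 nm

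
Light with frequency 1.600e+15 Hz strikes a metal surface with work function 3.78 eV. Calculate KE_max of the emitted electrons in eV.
2.8371 eV

Using Einstein's photoelectric equation: KE_max = hf - φ

First, calculate the photon energy:
E_photon = hf = (6.626×10⁻³⁴ J·s)(1.600e+15 Hz)
E_photon = 6.6171 eV

Then, the maximum kinetic energy:
KE_max = E_photon - φ = 6.6171 eV - 3.78 eV = 2.8371 eV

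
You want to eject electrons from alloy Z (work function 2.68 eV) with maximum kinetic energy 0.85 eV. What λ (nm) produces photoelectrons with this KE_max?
351.23 nm

From Einstein's equation: KE_max = hc/λ - φ

Rearranging for λ:
hc/λ = KE_max + φ
λ = hc/(KE_max + φ)

Required photon energy:
E_photon = KE_max + φ = 0.85 + 2.68 = 3.53 eV

Required wavelength:
λ = hc/E_photon = (6.626×10⁻³⁴)(3×10⁸) / (3.53 × 1.602×10⁻¹⁹)
λ = 351.23 nm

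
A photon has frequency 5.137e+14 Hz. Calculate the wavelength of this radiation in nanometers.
583.59 nm

Using the wave equation: c = fλ

Solving for wavelength:
λ = c/f = (3×10⁸ m/s) / (5.137e+14 Hz)
λ = 583.59 nm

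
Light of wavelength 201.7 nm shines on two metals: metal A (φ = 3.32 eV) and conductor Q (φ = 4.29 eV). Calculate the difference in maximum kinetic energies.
0.9700 eV

Using KE_max = hc/λ - φ for each metal:

Photon energy: E = hc/λ = 6.1470 eV

For metal A (φ₁ = 3.32 eV):
KE₁ = E - φ₁ = 6.1470 - 3.32 = 2.8270 eV

For conductor Q (φ₂ = 4.29 eV):
KE₂ = E - φ₂ = 6.1470 - 4.29 = 1.8570 eV

Difference:
ΔKE = KE₁ - KE₂ = 2.8270 - 1.8570 = 0.9700 eV

Note: The difference equals the difference in work functions: 4.29 - 3.32 = 0.97 eV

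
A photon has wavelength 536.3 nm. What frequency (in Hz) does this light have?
5.5900e+14 Hz

Using the wave equation: c = fλ

Solving for frequency:
f = c/λ = (3×10⁸ m/s) / (536.3×10⁻⁹ m)
f = 5.5900e+14 Hz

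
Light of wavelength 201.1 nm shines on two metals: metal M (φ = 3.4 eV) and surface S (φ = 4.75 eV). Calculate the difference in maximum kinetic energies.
1.3500 eV

Using KE_max = hc/λ - φ for each metal:

Photon energy: E = hc/λ = 6.1653 eV

For metal M (φ₁ = 3.4 eV):
KE₁ = E - φ₁ = 6.1653 - 3.4 = 2.7653 eV

For surface S (φ₂ = 4.75 eV):
KE₂ = E - φ₂ = 6.1653 - 4.75 = 1.4153 eV

Difference:
ΔKE = KE₁ - KE₂ = 2.7653 - 1.4153 = 1.3500 eV

Note: The difference equals the difference in work functions: 4.75 - 3.4 = 1.35 eV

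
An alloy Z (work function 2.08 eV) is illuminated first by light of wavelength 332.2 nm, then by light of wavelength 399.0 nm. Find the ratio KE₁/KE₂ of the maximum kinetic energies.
1.6082

Using Einstein's equation: KE_max = hc/λ - φ

For λ₁ = 332.2 nm:
E₁ = hc/λ₁ = 3.7322 eV
KE₁ = E₁ - φ = 3.7322 - 2.08 = 1.6522 eV

For λ₂ = 399.0 nm:
E₂ = hc/λ₂ = 3.1074 eV
KE₂ = E₂ - φ = 3.1074 - 2.08 = 1.0274 eV

Ratio: KE₁/KE₂ = 1.6522/1.0274 = 1.6082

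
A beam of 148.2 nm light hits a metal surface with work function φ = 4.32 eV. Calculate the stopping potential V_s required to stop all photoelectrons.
4.0460 V

The stopping potential V_s satisfies: eV_s = KE_max

First, find KE_max using Einstein's equation:
E_photon = hc/λ = 8.3660 eV
KE_max = E_photon - φ = 8.3660 - 4.32 = 4.0460 eV

Since eV_s = KE_max:
V_s = KE_max/e = 4.0460 V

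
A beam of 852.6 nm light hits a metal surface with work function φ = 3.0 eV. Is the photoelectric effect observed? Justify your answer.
No

For photoemission, the photon energy must exceed the work function.

Photon energy: E = hc/λ = 1.4542 eV
Work function: φ = 3.0 eV

Since E_photon (1.4542 eV) < φ (3.0 eV), photoemission will NOT occur.
The threshold wavelength is λ₀ = hc/φ = 413.3 nm.
Since 852.6 nm > 413.3 nm, the photons lack sufficient energy.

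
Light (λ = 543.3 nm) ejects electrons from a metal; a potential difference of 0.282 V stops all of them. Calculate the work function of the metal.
2.00 eV

The stopping potential gives the maximum kinetic energy: KE_max = eV_s = 0.282 eV

From Einstein's photoelectric equation: KE_max = hc/λ - φ
Rearranging: φ = hc/λ - KE_max

Calculate photon energy:
E_photon = hc/λ = (6.626×10⁻³⁴ J·s)(3×10⁸ m/s) / (543.3×10⁻⁹ m) = 2.2821 eV

Therefore:
φ = 2.2821 - 0.282 = 2.00 eV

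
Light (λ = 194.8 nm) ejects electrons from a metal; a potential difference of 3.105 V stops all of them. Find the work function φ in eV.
3.26 eV

The stopping potential gives the maximum kinetic energy: KE_max = eV_s = 3.105 eV

From Einstein's photoelectric equation: KE_max = hc/λ - φ
Rearranging: φ = hc/λ - KE_max

Calculate photon energy:
E_photon = hc/λ = (6.626×10⁻³⁴ J·s)(3×10⁸ m/s) / (194.8×10⁻⁹ m) = 6.3647 eV

Therefore:
φ = 6.3647 - 3.105 = 3.26 eV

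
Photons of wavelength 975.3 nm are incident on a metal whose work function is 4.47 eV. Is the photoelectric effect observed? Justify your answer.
No

For photoemission, the photon energy must exceed the work function.

Photon energy: E = hc/λ = 1.2712 eV
Work function: φ = 4.47 eV

Since E_photon (1.2712 eV) < φ (4.47 eV), photoemission will NOT occur.
The threshold wavelength is λ₀ = hc/φ = 277.4 nm.
Since 975.3 nm > 277.4 nm, the photons lack sufficient energy.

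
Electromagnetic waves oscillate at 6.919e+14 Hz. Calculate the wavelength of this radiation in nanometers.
433.29 nm

Using the wave equation: c = fλ

Solving for wavelength:
λ = c/f = (3×10⁸ m/s) / (6.919e+14 Hz)
λ = 433.29 nm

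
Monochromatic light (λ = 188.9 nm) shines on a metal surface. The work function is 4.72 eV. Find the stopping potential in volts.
1.8435 V

The stopping potential V_s satisfies: eV_s = KE_max

First, find KE_max using Einstein's equation:
E_photon = hc/λ = 6.5635 eV
KE_max = E_photon - φ = 6.5635 - 4.72 = 1.8435 eV

Since eV_s = KE_max:
V_s = KE_max/e = 1.8435 V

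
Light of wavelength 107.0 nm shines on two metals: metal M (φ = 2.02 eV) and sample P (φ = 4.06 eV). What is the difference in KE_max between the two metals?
2.0400 eV

Using KE_max = hc/λ - φ for each metal:

Photon energy: E = hc/λ = 11.5873 eV

For metal M (φ₁ = 2.02 eV):
KE₁ = E - φ₁ = 11.5873 - 2.02 = 9.5673 eV

For sample P (φ₂ = 4.06 eV):
KE₂ = E - φ₂ = 11.5873 - 4.06 = 7.5273 eV

Difference:
ΔKE = KE₁ - KE₂ = 9.5673 - 7.5273 = 2.0400 eV

Note: The difference equals the difference in work functions: 4.06 - 2.02 = 2.04 eV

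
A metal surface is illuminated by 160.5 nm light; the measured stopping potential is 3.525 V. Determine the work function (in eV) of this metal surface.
4.20 eV

The stopping potential gives the maximum kinetic energy: KE_max = eV_s = 3.525 eV

From Einstein's photoelectric equation: KE_max = hc/λ - φ
Rearranging: φ = hc/λ - KE_max

Calculate photon energy:
E_photon = hc/λ = (6.626×10⁻³⁴ J·s)(3×10⁸ m/s) / (160.5×10⁻⁹ m) = 7.7249 eV

Therefore:
φ = 7.7249 - 3.525 = 4.20 eV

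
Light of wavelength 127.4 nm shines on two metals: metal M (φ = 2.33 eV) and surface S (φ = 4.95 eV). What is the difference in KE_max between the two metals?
2.6200 eV

Using KE_max = hc/λ - φ for each metal:

Photon energy: E = hc/λ = 9.7319 eV

For metal M (φ₁ = 2.33 eV):
KE₁ = E - φ₁ = 9.7319 - 2.33 = 7.4019 eV

For surface S (φ₂ = 4.95 eV):
KE₂ = E - φ₂ = 9.7319 - 4.95 = 4.7819 eV

Difference:
ΔKE = KE₁ - KE₂ = 7.4019 - 4.7819 = 2.6200 eV

Note: The difference equals the difference in work functions: 4.95 - 2.33 = 2.62 eV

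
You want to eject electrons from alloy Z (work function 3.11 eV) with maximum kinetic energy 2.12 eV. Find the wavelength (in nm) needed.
237.06 nm

From Einstein's equation: KE_max = hc/λ - φ

Rearranging for λ:
hc/λ = KE_max + φ
λ = hc/(KE_max + φ)

Required photon energy:
E_photon = KE_max + φ = 2.12 + 3.11 = 5.23 eV

Required wavelength:
λ = hc/E_photon = (6.626×10⁻³⁴)(3×10⁸) / (5.23 × 1.602×10⁻¹⁹)
λ = 237.06 nm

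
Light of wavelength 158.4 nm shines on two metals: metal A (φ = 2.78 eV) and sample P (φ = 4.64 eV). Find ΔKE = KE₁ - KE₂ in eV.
1.8600 eV

Using KE_max = hc/λ - φ for each metal:

Photon energy: E = hc/λ = 7.8273 eV

For metal A (φ₁ = 2.78 eV):
KE₁ = E - φ₁ = 7.8273 - 2.78 = 5.0473 eV

For sample P (φ₂ = 4.64 eV):
KE₂ = E - φ₂ = 7.8273 - 4.64 = 3.1873 eV

Difference:
ΔKE = KE₁ - KE₂ = 5.0473 - 3.1873 = 1.8600 eV

Note: The difference equals the difference in work functions: 4.64 - 2.78 = 1.86 eV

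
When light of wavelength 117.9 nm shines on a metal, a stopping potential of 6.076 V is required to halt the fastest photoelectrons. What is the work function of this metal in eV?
4.44 eV

The stopping potential gives the maximum kinetic energy: KE_max = eV_s = 6.076 eV

From Einstein's photoelectric equation: KE_max = hc/λ - φ
Rearranging: φ = hc/λ - KE_max

Calculate photon energy:
E_photon = hc/λ = (6.626×10⁻³⁴ J·s)(3×10⁸ m/s) / (117.9×10⁻⁹ m) = 10.5160 eV

Therefore:
φ = 10.5160 - 6.076 = 4.44 eV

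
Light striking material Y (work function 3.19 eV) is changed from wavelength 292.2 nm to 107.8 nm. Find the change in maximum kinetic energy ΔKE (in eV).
7.2582 eV

Using Einstein's equation: KE_max = hc/λ - φ

For λ₁ = 292.2 nm:
KE₁ = hc/λ₁ - φ = 4.2431 - 3.19 = 1.0531 eV

For λ₂ = 107.8 nm:
KE₂ = hc/λ₂ - φ = 11.5013 - 3.19 = 8.3113 eV

Change in KE:
ΔKE = KE₂ - KE₁ = 8.3113 - 1.0531 = 7.2582 eV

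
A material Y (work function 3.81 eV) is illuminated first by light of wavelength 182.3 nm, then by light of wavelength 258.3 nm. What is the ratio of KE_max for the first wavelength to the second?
3.0213

Using Einstein's equation: KE_max = hc/λ - φ

For λ₁ = 182.3 nm:
E₁ = hc/λ₁ = 6.8011 eV
KE₁ = E₁ - φ = 6.8011 - 3.81 = 2.9911 eV

For λ₂ = 258.3 nm:
E₂ = hc/λ₂ = 4.8000 eV
KE₂ = E₂ - φ = 4.8000 - 3.81 = 0.9900 eV

Ratio: KE₁/KE₂ = 2.9911/0.9900 = 3.0213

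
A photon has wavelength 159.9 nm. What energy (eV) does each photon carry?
7.7539 eV

Using E = hf = hc/λ:

E = hc/λ = (6.626×10⁻³⁴ J·s)(3×10⁸ m/s) / (159.9×10⁻⁹ m)
E = 7.7539 eV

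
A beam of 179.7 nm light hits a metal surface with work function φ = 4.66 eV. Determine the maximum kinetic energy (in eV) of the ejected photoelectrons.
2.2395 eV

Using Einstein's photoelectric equation: KE_max = hf - φ = hc/λ - φ

First, calculate the photon energy:
E_photon = hc/λ = (6.626×10⁻³⁴ J·s)(3×10⁸ m/s) / (179.7×10⁻⁹ m)
E_photon = 6.8995 eV

Then, the maximum kinetic energy:
KE_max = E_photon - φ = 6.8995 eV - 4.66 eV = 2.2395 eV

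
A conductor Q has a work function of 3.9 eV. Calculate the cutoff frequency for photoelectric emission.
9.4302e+14 Hz

The threshold frequency is when the photon energy equals the work function:
hf₀ = φ

Solving for f₀:
f₀ = φ/h = (3.9 eV × 1.602×10⁻¹⁹ J/eV) / (6.626×10⁻³⁴ J·s)
f₀ = 9.4302e+14 Hz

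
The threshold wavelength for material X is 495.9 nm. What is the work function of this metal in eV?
2.50 eV

At the threshold wavelength, photon energy equals work function:
φ = hc/λ₀

Calculating:
φ = (6.626×10⁻³⁴ J·s)(3×10⁸ m/s) / (495.9×10⁻⁹ m)
φ = 2.50 eV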